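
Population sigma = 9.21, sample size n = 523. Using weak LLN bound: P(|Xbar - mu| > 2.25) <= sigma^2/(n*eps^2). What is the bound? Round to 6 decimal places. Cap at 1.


bound = min(1, sigma^2/(n*eps^2))
sigma^2 = 9.21^2 = 84.8241
n*eps^2 = 523 * 2.25^2 = 523 * 5.0625 = 2647.6875
sigma^2/(n*eps^2) = 84.8241 / 2647.6875 ≈ 0.03203705

0.032037


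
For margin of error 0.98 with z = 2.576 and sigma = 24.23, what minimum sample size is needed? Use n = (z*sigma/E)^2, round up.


z*sigma/E = 2.576 * 24.23 / 0.98 = 55729/875 ≈ 63.690286
(z*sigma/E)^2 ≈ 4056.452494
round up: n = 4057

4057


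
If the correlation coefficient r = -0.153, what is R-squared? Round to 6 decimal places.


R^2 = r^2 = (-0.153)^2 = 0.023409

0.023409


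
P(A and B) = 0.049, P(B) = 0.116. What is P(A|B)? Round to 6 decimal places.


P(A|B) = P(A and B) / P(B) = 0.049 / 0.116 = 49/116 ≈ 0.42241379

0.422414


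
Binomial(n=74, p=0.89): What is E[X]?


E[X] = n*p = 74 * 0.89 = 65.86

65.86


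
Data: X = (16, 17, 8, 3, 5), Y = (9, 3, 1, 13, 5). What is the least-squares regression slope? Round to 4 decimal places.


b = sum((xi-xbar)(yi-ybar)) / sum((xi-xbar)^2)
n = 5, xbar = 49/5 = 9.8, ybar = 31/5 = 6.2
Sxy = sum((xi-xbar)(yi-ybar)) = -36.8
Sxx = sum((xi-xbar)^2) = 162.8
b = Sxy / Sxx = -92/407 ≈ -0.226044

-0.2260


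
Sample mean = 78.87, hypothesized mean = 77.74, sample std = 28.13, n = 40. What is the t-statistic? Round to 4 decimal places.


t = (xbar - mu0) / (s/sqrt(n))
xbar - mu0 = 78.87 - 77.74 = 1.13
sqrt(40) ≈ 6.32455532
s/sqrt(n) = 28.13 / 6.32455532 ≈ 4.44774353
t = 1.13 / 4.44774353 ≈ 0.254061

0.2541


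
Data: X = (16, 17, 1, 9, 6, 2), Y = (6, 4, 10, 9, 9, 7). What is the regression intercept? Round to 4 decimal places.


a = ybar - b*xbar, where b = sum((xi-xbar)(yi-ybar)) / sum((xi-xbar)^2)
n = 6, xbar = 51/6 = 8.5, ybar = 45/6 = 7.5
Sxy = sum((xi-xbar)(yi-ybar)) = -59.5
Sxx = sum((xi-xbar)^2) = 233.5
b = Sxy / Sxx = -119/467 ≈ -0.254818
a = 7.5 - (-0.254818) * 8.5 = 4514/467 ≈ 9.665953

9.6660


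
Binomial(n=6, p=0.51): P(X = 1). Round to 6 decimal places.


P = C(n,k) * p^k * (1-p)^(n-k)
C(6,1) = 6
p^k = 0.51^1 = 0.51
(1-p)^(n-k) = 0.49^5 ≈ 0.02824752
P = 6 * 0.51 * 0.02824752 ≈ 0.086437

0.086437


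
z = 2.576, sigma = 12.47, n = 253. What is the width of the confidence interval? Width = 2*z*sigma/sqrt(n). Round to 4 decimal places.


width = 2*z*sigma/sqrt(n)
2*z*sigma = 2 * 2.576 * 12.47 = 64.24544
sqrt(253) ≈ 15.905974
width = 64.24544 / 15.905974 ≈ 4.039076

4.0391


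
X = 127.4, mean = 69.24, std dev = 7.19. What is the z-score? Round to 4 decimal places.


z = (X - mu) / sigma
X - mu = 127.4 - 69.24 = 58.16
z = 58.16 / 7.19 = 5816/719 ≈ 8.089013

8.0890


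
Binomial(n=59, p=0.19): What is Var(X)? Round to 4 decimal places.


Var = n*p*(1-p) = 59 * 0.19 * 0.81 = 9.0801

9.0801


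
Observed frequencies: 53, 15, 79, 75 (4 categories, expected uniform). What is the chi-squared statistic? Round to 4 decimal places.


chi2 = sum((O-E)^2/E), E = total/4
total = 222, E = 222/4 = 55.5
(53 - 55.5)^2 / 55.5 = 6.25 / 55.5 = 25/222 ≈ 0.112613
(15 - 55.5)^2 / 55.5 = 1640.25 / 55.5 = 2187/74 ≈ 29.554054
(79 - 55.5)^2 / 55.5 = 552.25 / 55.5 = 2209/222 ≈ 9.950450
(75 - 55.5)^2 / 55.5 = 380.25 / 55.5 = 507/74 ≈ 6.851351
chi2 = 5158/111 ≈ 46.468468

46.4685


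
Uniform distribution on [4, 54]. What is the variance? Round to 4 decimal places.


Var = (b-a)^2 / 12
(b-a)^2 = (54 - 4)^2 = 2500
Var = 2500/12 ≈ 208.333333

208.3333


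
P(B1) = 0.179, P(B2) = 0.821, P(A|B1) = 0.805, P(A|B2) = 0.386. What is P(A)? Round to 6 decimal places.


P(A) = P(A|B1)*P(B1) + P(A|B2)*P(B2)
P(A|B1)*P(B1) = 0.805 * 0.179 = 0.144095
P(A|B2)*P(B2) = 0.386 * 0.821 = 0.316906
P(A) = 0.144095 + 0.316906 = 0.461001

0.461001


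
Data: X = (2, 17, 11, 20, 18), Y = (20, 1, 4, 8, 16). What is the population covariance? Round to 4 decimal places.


Cov = (1/n)*sum((xi-xbar)(yi-ybar))
n = 5, xbar = 68/5 = 13.6, ybar = 49/5 = 9.8
sum((xi-xbar)(yi-ybar)) = -117.4
Cov = -117.4 / 5 = -23.48

-23.4800


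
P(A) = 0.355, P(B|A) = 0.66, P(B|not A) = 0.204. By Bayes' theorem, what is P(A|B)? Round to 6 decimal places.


P(A|B) = P(B|A)*P(A) / P(B), P(B) = P(B|A)*P(A) + P(B|not A)*P(not A)
P(B|A)*P(A) = 0.66 * 0.355 = 0.2343
P(B|not A)*P(not A) = 0.204 * 0.645 = 0.13158
P(B) = 0.2343 + 0.13158 = 0.36588
P(A|B) = 0.2343 / 0.36588 = 3905/6098 ≈ 0.64037389

0.640374


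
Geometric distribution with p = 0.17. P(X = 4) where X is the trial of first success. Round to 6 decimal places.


P = (1-p)^(k-1) * p
(1-p)^(k-1) = 0.83^3 = 0.571787
P = 0.571787 * 0.17 = 0.09720379

0.097204


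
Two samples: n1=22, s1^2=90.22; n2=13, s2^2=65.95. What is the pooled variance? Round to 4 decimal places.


sp^2 = ((n1-1)*s1^2 + (n2-1)*s2^2)/(n1+n2-2)
(n1-1)*s1^2 = 21 * 90.22 = 1894.62
(n2-1)*s2^2 = 12 * 65.95 = 791.4
numerator = 1894.62 + 791.4 = 2686.02
n1+n2-2 = 33
sp^2 = 2686.02 / 33 = 44767/550 ≈ 81.394545

81.3945


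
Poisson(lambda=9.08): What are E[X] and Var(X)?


E[X] = Var(X) = lambda = 9.08

9.08, 9.08


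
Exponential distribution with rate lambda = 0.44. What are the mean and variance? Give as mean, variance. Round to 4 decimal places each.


mean = 1/lam, var = 1/lam^2
mean = 1 / 0.44 = 25/11 ≈ 2.272727
lam^2 = 0.44^2 = 0.1936
var = 1 / 0.1936 = 625/121 ≈ 5.165289

2.2727, 5.1653


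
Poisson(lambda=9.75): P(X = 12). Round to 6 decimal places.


P = e^(-lam) * lam^k / k!
e^(-9.75) ≈ 0.00005829466
lam^k = 9.75^12 ≈ 737998345826.651163
k! = 12! = 479001600
P = 0.00005829466 * 737998345826.651163 / 479001600 ≈ 0.089815

0.089815


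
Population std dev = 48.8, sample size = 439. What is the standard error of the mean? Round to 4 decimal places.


SE = sigma / sqrt(n)
sqrt(439) ≈ 20.952327
SE = 48.8 / 20.952327 ≈ 2.329097

2.3291


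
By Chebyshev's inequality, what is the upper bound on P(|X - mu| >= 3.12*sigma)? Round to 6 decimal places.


P <= 1/k^2
k^2 = 3.12^2 = 9.7344
1/k^2 = 1 / 9.7344 = 625/6084 ≈ 0.10272847

0.102728


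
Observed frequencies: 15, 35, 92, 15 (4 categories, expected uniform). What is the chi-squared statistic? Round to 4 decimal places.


chi2 = sum((O-E)^2/E), E = total/4
total = 157, E = 157/4 = 39.25
(15 - 39.25)^2 / 39.25 = 588.0625 / 39.25 = 9409/628 ≈ 14.982484
(35 - 39.25)^2 / 39.25 = 18.0625 / 39.25 = 289/628 ≈ 0.460191
(92 - 39.25)^2 / 39.25 = 2782.5625 / 39.25 = 44521/628 ≈ 70.893312
(15 - 39.25)^2 / 39.25 = 588.0625 / 39.25 = 9409/628 ≈ 14.982484
chi2 = 15907/157 ≈ 101.318471

101.3185


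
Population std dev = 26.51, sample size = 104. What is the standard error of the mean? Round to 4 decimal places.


SE = sigma / sqrt(n)
sqrt(104) ≈ 10.198039
SE = 26.51 / 10.198039 ≈ 2.599519

2.5995


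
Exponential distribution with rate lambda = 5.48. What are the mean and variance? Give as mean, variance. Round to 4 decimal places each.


mean = 1/lam, var = 1/lam^2
mean = 1 / 5.48 = 25/137 ≈ 0.182482
lam^2 = 5.48^2 = 30.0304
var = 1 / 30.0304 ≈ 0.033300

0.1825, 0.0333


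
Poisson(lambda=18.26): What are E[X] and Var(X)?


E[X] = Var(X) = lambda = 18.26

18.26, 18.26


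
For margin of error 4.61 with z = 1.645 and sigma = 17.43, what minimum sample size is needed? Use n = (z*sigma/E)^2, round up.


z*sigma/E = 1.645 * 17.43 / 4.61 ≈ 6.219599
(z*sigma/E)^2 ≈ 38.683408
round up: n = 39

39


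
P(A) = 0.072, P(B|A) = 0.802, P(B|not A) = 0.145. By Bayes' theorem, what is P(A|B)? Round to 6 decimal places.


P(A|B) = P(B|A)*P(A) / P(B), P(B) = P(B|A)*P(A) + P(B|not A)*P(not A)
P(B|A)*P(A) = 0.802 * 0.072 = 0.057744
P(B|not A)*P(not A) = 0.145 * 0.928 = 0.13456
P(B) = 0.057744 + 0.13456 = 0.192304
P(A|B) = 0.057744 / 0.192304 ≈ 0.30027457

0.300275


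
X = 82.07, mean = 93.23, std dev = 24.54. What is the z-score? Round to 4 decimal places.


z = (X - mu) / sigma
X - mu = 82.07 - 93.23 = -11.16
z = -11.16 / 24.54 = -186/409 ≈ -0.454768

-0.4548


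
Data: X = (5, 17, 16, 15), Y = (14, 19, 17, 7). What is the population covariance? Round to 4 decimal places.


Cov = (1/n)*sum((xi-xbar)(yi-ybar))
n = 4, xbar = 53/4 = 13.25, ybar = 57/4 = 14.25
sum((xi-xbar)(yi-ybar)) = 14.75
Cov = 14.75 / 4 = 3.6875

3.6875


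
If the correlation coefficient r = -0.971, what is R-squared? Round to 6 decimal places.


R^2 = r^2 = (-0.971)^2 = 0.942841

0.942841


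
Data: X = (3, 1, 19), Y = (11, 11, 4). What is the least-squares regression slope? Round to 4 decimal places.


b = sum((xi-xbar)(yi-ybar)) / sum((xi-xbar)^2)
n = 3, xbar = 23/3 ≈ 7.666667, ybar = 26/3 ≈ 8.666667
Sxy = sum((xi-xbar)(yi-ybar)) = -238/3 ≈ -79.333333
Sxx = sum((xi-xbar)^2) = 584/3 ≈ 194.666667
b = Sxy / Sxx = -119/292 ≈ -0.407534

-0.4075


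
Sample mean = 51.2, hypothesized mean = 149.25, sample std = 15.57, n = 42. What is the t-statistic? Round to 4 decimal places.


t = (xbar - mu0) / (s/sqrt(n))
xbar - mu0 = 51.2 - 149.25 = -98.05
sqrt(42) ≈ 6.48074070
s/sqrt(n) = 15.57 / 6.48074070 ≈ 2.40250316
t = -98.05 / 2.40250316 ≈ -40.811601

-40.8116


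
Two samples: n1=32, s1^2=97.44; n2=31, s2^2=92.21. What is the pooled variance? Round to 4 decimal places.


sp^2 = ((n1-1)*s1^2 + (n2-1)*s2^2)/(n1+n2-2)
(n1-1)*s1^2 = 31 * 97.44 = 3020.64
(n2-1)*s2^2 = 30 * 92.21 = 2766.3
numerator = 3020.64 + 2766.3 = 5786.94
n1+n2-2 = 61
sp^2 = 5786.94 / 61 = 289347/3050 ≈ 94.867869

94.8679


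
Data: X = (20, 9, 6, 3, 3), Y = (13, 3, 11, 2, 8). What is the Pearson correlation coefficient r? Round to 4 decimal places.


r = sum((xi-xbar)(yi-ybar)) / sqrt(sum((xi-xbar)^2) * sum((yi-ybar)^2))
n = 5, xbar = 41/5 = 8.2, ybar = 37/5 = 7.4
Sxy = sum((xi-xbar)(yi-ybar)) = 79.6
Sxx = sum((xi-xbar)^2) = 198.8
Syy = sum((yi-ybar)^2) = 93.2
sqrt(Sxx*Syy) ≈ 136.118184
r = Sxy / sqrt(Sxx*Syy) = 79.6 / 136.118184 ≈ 0.584786

0.5848


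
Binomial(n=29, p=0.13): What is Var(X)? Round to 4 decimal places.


Var = n*p*(1-p) = 29 * 0.13 * 0.87 = 3.2799

3.2799


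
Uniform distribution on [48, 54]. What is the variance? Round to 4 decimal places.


Var = (b-a)^2 / 12
(b-a)^2 = (54 - 48)^2 = 36
Var = 36/12 = 3

3.0000


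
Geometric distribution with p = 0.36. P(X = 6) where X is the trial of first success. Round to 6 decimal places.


P = (1-p)^(k-1) * p
(1-p)^(k-1) = 0.64^5 ≈ 0.1073742
P = 0.1073742 * 0.36 ≈ 0.03865471

0.038655


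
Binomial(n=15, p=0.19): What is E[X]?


E[X] = n*p = 15 * 0.19 = 2.85

2.85


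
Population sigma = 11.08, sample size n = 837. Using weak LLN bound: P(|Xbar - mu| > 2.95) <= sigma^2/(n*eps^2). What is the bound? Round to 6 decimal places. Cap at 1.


bound = min(1, sigma^2/(n*eps^2))
sigma^2 = 11.08^2 = 122.7664
n*eps^2 = 837 * 2.95^2 = 837 * 8.7025 = 7283.9925
sigma^2/(n*eps^2) = 122.7664 / 7283.9925 ≈ 0.01685427

0.016854


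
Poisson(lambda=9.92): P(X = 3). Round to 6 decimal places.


P = e^(-lam) * lam^k / k!
e^(-9.92) ≈ 0.00004918116
lam^k = 9.92^3 = 976.191488
k! = 3! = 6
P = 0.00004918116 * 976.191488 / 6 ≈ 0.008002

0.008002


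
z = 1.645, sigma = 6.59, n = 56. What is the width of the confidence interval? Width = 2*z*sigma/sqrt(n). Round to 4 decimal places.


width = 2*z*sigma/sqrt(n)
2*z*sigma = 2 * 1.645 * 6.59 = 21.6811
sqrt(56) ≈ 7.483315
width = 21.6811 / 7.483315 ≈ 2.897259

2.8973


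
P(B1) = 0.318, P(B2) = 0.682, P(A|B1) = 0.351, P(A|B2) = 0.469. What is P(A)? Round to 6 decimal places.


P(A) = P(A|B1)*P(B1) + P(A|B2)*P(B2)
P(A|B1)*P(B1) = 0.351 * 0.318 = 0.111618
P(A|B2)*P(B2) = 0.469 * 0.682 = 0.319858
P(A) = 0.111618 + 0.319858 = 0.431476

0.431476


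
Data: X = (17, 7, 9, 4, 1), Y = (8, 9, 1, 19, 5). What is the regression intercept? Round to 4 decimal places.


a = ybar - b*xbar, where b = sum((xi-xbar)(yi-ybar)) / sum((xi-xbar)^2)
n = 5, xbar = 38/5 = 7.6, ybar = 42/5 = 8.4
Sxy = sum((xi-xbar)(yi-ybar)) = -30.2
Sxx = sum((xi-xbar)^2) = 147.2
b = Sxy / Sxx = -151/736 ≈ -0.205163
a = 8.4 - (-0.205163) * 7.6 = 3665/368 ≈ 9.959239

9.9592


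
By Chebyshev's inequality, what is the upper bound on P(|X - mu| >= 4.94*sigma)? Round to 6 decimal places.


P <= 1/k^2
k^2 = 4.94^2 = 24.4036
1/k^2 = 1 / 24.4036 ≈ 0.04097756

0.040978


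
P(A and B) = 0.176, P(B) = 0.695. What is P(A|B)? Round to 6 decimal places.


P(A|B) = P(A and B) / P(B) = 0.176 / 0.695 = 176/695 ≈ 0.25323741

0.253237


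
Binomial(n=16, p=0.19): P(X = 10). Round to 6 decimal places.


P = C(n,k) * p^k * (1-p)^(n-k)
C(16,10) = 8008
p^k = 0.19^10 ≈ 0.00000006131066
(1-p)^(n-k) = 0.81^6 ≈ 0.2824295
P = 8008 * 0.00000006131066 * 0.2824295 ≈ 0.000139

0.000139


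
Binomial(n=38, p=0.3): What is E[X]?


E[X] = n*p = 38 * 0.3 = 11.4

11.4


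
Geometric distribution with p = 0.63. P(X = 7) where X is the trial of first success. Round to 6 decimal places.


P = (1-p)^(k-1) * p
(1-p)^(k-1) = 0.37^6 ≈ 0.002565726
P = 0.002565726 * 0.63 ≈ 0.001616408

0.001616


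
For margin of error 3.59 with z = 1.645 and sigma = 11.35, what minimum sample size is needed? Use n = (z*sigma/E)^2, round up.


z*sigma/E = 1.645 * 11.35 / 3.59 ≈ 5.200766
(z*sigma/E)^2 ≈ 27.047967
round up: n = 28

28


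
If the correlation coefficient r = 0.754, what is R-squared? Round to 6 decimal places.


R^2 = r^2 = (0.754)^2 = 0.568516

0.568516


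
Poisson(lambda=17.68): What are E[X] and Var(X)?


E[X] = Var(X) = lambda = 17.68

17.68, 17.68


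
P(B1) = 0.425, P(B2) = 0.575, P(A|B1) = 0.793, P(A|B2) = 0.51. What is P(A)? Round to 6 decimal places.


P(A) = P(A|B1)*P(B1) + P(A|B2)*P(B2)
P(A|B1)*P(B1) = 0.793 * 0.425 = 0.337025
P(A|B2)*P(B2) = 0.51 * 0.575 = 0.29325
P(A) = 0.337025 + 0.29325 = 0.630275

0.630275


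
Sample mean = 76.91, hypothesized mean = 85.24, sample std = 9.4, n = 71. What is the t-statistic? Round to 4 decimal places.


t = (xbar - mu0) / (s/sqrt(n))
xbar - mu0 = 76.91 - 85.24 = -8.33
sqrt(71) ≈ 8.42614977
s/sqrt(n) = 9.4 / 8.42614977 ≈ 1.11557476
t = -8.33 / 1.11557476 ≈ -7.467003

-7.4670


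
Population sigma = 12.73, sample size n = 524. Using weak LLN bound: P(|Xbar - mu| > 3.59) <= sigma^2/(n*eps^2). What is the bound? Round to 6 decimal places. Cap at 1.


bound = min(1, sigma^2/(n*eps^2))
sigma^2 = 12.73^2 = 162.0529
n*eps^2 = 524 * 3.59^2 = 524 * 12.8881 = 6753.3644
sigma^2/(n*eps^2) = 162.0529 / 6753.3644 ≈ 0.02399588

0.023996


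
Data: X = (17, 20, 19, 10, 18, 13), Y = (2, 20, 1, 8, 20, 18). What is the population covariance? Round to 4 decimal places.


Cov = (1/n)*sum((xi-xbar)(yi-ybar))
n = 6, xbar = 97/6 ≈ 16.166667, ybar = 69/6 = 11.5
sum((xi-xbar)(yi-ybar)) = 11.5
Cov = 11.5 / 6 = 23/12 ≈ 1.916667

1.9167


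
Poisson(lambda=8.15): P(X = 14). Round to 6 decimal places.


P = e^(-lam) * lam^k / k!
e^(-8.15) ≈ 0.0002887354
lam^k = 8.15^14 ≈ 5704354699998.002496
k! = 14! = 87178291200
P = 0.0002887354 * 5704354699998.002496 / 87178291200 ≈ 0.018893

0.018893


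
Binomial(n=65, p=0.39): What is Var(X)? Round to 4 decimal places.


Var = n*p*(1-p) = 65 * 0.39 * 0.61 = 15.4635

15.4635


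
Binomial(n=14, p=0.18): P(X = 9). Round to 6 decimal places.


P = C(n,k) * p^k * (1-p)^(n-k)
C(14,9) = 2002
p^k = 0.18^9 ≈ 0.0000001983593
(1-p)^(n-k) = 0.82^5 ≈ 0.3707398
P = 2002 * 0.0000001983593 * 0.3707398 ≈ 0.000147

0.000147


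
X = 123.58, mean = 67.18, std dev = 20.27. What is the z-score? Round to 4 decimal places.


z = (X - mu) / sigma
X - mu = 123.58 - 67.18 = 56.4
z = 56.4 / 20.27 = 5640/2027 ≈ 2.782437

2.7824


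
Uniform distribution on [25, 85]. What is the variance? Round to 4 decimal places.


Var = (b-a)^2 / 12
(b-a)^2 = (85 - 25)^2 = 3600
Var = 3600/12 = 300

300.0000


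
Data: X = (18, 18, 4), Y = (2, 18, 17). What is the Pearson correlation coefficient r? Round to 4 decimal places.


r = sum((xi-xbar)(yi-ybar)) / sqrt(sum((xi-xbar)^2) * sum((yi-ybar)^2))
n = 3, xbar = 40/3 ≈ 13.333333, ybar = 37/3 ≈ 12.333333
Sxy = sum((xi-xbar)(yi-ybar)) = -196/3 ≈ -65.333333
Sxx = sum((xi-xbar)^2) = 392/3 ≈ 130.666667
Syy = sum((yi-ybar)^2) = 482/3 ≈ 160.666667
sqrt(Sxx*Syy) ≈ 144.892297
r = Sxy / sqrt(Sxx*Syy) = -65.333333 / 144.892297 ≈ -0.450910

-0.4509


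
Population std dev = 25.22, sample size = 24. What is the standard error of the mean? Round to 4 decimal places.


SE = sigma / sqrt(n)
sqrt(24) ≈ 4.898979
SE = 25.22 / 4.898979 ≈ 5.148011

5.1480


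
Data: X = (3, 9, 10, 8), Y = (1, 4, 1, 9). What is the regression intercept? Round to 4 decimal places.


a = ybar - b*xbar, where b = sum((xi-xbar)(yi-ybar)) / sum((xi-xbar)^2)
n = 4, xbar = 30/4 = 7.5, ybar = 15/4 = 3.75
Sxy = sum((xi-xbar)(yi-ybar)) = 8.5
Sxx = sum((xi-xbar)^2) = 29
b = Sxy / Sxx = 17/58 ≈ 0.293103
a = 3.75 - 0.293103 * 7.5 = 45/29 ≈ 1.551724

1.5517


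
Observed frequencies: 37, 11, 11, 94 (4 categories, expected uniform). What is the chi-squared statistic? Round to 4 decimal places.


chi2 = sum((O-E)^2/E), E = total/4
total = 153, E = 153/4 = 38.25
(37 - 38.25)^2 / 38.25 = 1.5625 / 38.25 = 25/612 ≈ 0.040850
(11 - 38.25)^2 / 38.25 = 742.5625 / 38.25 = 11881/612 ≈ 19.413399
(11 - 38.25)^2 / 38.25 = 742.5625 / 38.25 = 11881/612 ≈ 19.413399
(94 - 38.25)^2 / 38.25 = 3108.0625 / 38.25 = 49729/612 ≈ 81.256536
chi2 = 18379/153 ≈ 120.124183

120.1242


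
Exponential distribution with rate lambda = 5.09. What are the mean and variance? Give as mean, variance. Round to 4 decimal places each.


mean = 1/lam, var = 1/lam^2
mean = 1 / 5.09 = 100/509 ≈ 0.196464
lam^2 = 5.09^2 = 25.9081
var = 1 / 25.9081 ≈ 0.038598

0.1965, 0.0386


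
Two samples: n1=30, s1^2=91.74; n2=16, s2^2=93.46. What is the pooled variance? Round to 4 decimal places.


sp^2 = ((n1-1)*s1^2 + (n2-1)*s2^2)/(n1+n2-2)
(n1-1)*s1^2 = 29 * 91.74 = 2660.46
(n2-1)*s2^2 = 15 * 93.46 = 1401.9
numerator = 2660.46 + 1401.9 = 4062.36
n1+n2-2 = 44
sp^2 = 4062.36 / 44 = 101559/1100 ≈ 92.326364

92.3264


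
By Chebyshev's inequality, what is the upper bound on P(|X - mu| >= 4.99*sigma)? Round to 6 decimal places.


P <= 1/k^2
k^2 = 4.99^2 = 24.9001
1/k^2 = 1 / 24.9001 ≈ 0.04016048

0.040160


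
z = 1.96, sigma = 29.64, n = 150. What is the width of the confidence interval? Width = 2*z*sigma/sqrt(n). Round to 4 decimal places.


width = 2*z*sigma/sqrt(n)
2*z*sigma = 2 * 1.96 * 29.64 = 116.1888
sqrt(150) ≈ 12.247449
width = 116.1888 / 12.247449 ≈ 9.486776

9.4868


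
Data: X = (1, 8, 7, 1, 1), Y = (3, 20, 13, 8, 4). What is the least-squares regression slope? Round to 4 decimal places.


b = sum((xi-xbar)(yi-ybar)) / sum((xi-xbar)^2)
n = 5, xbar = 18/5 = 3.6, ybar = 48/5 = 9.6
Sxy = sum((xi-xbar)(yi-ybar)) = 93.2
Sxx = sum((xi-xbar)^2) = 51.2
b = Sxy / Sxx = 233/128 ≈ 1.820313

1.8203


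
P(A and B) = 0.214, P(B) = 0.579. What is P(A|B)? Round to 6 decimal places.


P(A|B) = P(A and B) / P(B) = 0.214 / 0.579 = 214/579 ≈ 0.36960276

0.369603


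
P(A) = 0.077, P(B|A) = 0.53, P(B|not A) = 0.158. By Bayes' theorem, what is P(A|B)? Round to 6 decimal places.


P(A|B) = P(B|A)*P(A) / P(B), P(B) = P(B|A)*P(A) + P(B|not A)*P(not A)
P(B|A)*P(A) = 0.53 * 0.077 = 0.04081
P(B|not A)*P(not A) = 0.158 * 0.923 = 0.145834
P(B) = 0.04081 + 0.145834 = 0.186644
P(A|B) = 0.04081 / 0.186644 ≈ 0.21865155

0.218652


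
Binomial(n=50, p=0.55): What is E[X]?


E[X] = n*p = 50 * 0.55 = 27.5

27.5


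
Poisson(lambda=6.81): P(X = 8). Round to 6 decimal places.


P = e^(-lam) * lam^k / k!
e^(-6.81) ≈ 0.001102693
lam^k = 6.81^8 ≈ 4625693.951734
k! = 8! = 40320
P = 0.001102693 * 4625693.951734 / 40320 ≈ 0.126506

0.126506


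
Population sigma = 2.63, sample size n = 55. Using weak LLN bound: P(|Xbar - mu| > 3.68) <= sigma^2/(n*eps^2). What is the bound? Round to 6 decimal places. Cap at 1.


bound = min(1, sigma^2/(n*eps^2))
sigma^2 = 2.63^2 = 6.9169
n*eps^2 = 55 * 3.68^2 = 55 * 13.5424 = 744.832
sigma^2/(n*eps^2) = 6.9169 / 744.832 ≈ 0.00928652

0.009287


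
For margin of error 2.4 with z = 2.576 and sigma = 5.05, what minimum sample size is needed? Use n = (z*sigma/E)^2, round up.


z*sigma/E = 2.576 * 5.05 / 2.4 = 16261/3000 ≈ 5.420333
(z*sigma/E)^2 ≈ 29.380013
round up: n = 30

30


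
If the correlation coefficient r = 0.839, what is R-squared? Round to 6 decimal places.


R^2 = r^2 = (0.839)^2 = 0.703921

0.703921


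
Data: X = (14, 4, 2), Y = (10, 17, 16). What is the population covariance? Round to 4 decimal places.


Cov = (1/n)*sum((xi-xbar)(yi-ybar))
n = 3, xbar = 20/3 ≈ 6.666667, ybar = 43/3 ≈ 14.333333
sum((xi-xbar)(yi-ybar)) = -140/3 ≈ -46.666667
Cov = -46.666667 / 3 = -140/9 ≈ -15.555556

-15.5556


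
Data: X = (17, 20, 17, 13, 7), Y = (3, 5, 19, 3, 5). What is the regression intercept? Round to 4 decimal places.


a = ybar - b*xbar, where b = sum((xi-xbar)(yi-ybar)) / sum((xi-xbar)^2)
n = 5, xbar = 74/5 = 14.8, ybar = 35/5 = 7
Sxy = sum((xi-xbar)(yi-ybar)) = 30
Sxx = sum((xi-xbar)^2) = 100.8
b = Sxy / Sxx = 25/84 ≈ 0.297619
a = 7 - 0.297619 * 14.8 = 109/42 ≈ 2.595238

2.5952


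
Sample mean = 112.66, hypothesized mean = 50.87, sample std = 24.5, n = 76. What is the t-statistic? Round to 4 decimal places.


t = (xbar - mu0) / (s/sqrt(n))
xbar - mu0 = 112.66 - 50.87 = 61.79
sqrt(76) ≈ 8.71779789
s/sqrt(n) = 24.5 / 8.71779789 ≈ 2.81034274
t = 61.79 / 2.81034274 ≈ 21.986642

21.9866


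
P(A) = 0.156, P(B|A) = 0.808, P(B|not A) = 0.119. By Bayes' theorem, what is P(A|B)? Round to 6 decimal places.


P(A|B) = P(B|A)*P(A) / P(B), P(B) = P(B|A)*P(A) + P(B|not A)*P(not A)
P(B|A)*P(A) = 0.808 * 0.156 = 0.126048
P(B|not A)*P(not A) = 0.119 * 0.844 = 0.100436
P(B) = 0.126048 + 0.100436 = 0.226484
P(A|B) = 0.126048 / 0.226484 ≈ 0.55654263

0.556543


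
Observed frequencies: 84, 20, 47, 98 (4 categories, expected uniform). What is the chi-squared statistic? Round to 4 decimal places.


chi2 = sum((O-E)^2/E), E = total/4
total = 249, E = 249/4 = 62.25
(84 - 62.25)^2 / 62.25 = 473.0625 / 62.25 = 2523/332 ≈ 7.599398
(20 - 62.25)^2 / 62.25 = 1785.0625 / 62.25 = 28561/996 ≈ 28.675703
(47 - 62.25)^2 / 62.25 = 232.5625 / 62.25 = 3721/996 ≈ 3.735944
(98 - 62.25)^2 / 62.25 = 1278.0625 / 62.25 = 20449/996 ≈ 20.531124
chi2 = 5025/83 ≈ 60.542169

60.5422


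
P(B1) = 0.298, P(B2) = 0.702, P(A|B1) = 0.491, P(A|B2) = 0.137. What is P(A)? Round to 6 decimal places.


P(A) = P(A|B1)*P(B1) + P(A|B2)*P(B2)
P(A|B1)*P(B1) = 0.491 * 0.298 = 0.146318
P(A|B2)*P(B2) = 0.137 * 0.702 = 0.096174
P(A) = 0.146318 + 0.096174 = 0.242492

0.242492


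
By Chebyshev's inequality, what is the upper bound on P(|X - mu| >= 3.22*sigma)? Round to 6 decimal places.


P <= 1/k^2
k^2 = 3.22^2 = 10.3684
1/k^2 = 1 / 10.3684 ≈ 0.09644690

0.096447


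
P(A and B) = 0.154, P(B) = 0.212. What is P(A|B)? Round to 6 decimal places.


P(A|B) = P(A and B) / P(B) = 0.154 / 0.212 = 77/106 ≈ 0.72641509

0.726415


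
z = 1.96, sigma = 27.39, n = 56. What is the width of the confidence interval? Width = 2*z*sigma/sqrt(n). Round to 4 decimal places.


width = 2*z*sigma/sqrt(n)
2*z*sigma = 2 * 1.96 * 27.39 = 107.3688
sqrt(56) ≈ 7.483315
width = 107.3688 / 7.483315 ≈ 14.347759

14.3478


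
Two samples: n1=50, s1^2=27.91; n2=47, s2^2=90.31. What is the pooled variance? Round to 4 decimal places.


sp^2 = ((n1-1)*s1^2 + (n2-1)*s2^2)/(n1+n2-2)
(n1-1)*s1^2 = 49 * 27.91 = 1367.59
(n2-1)*s2^2 = 46 * 90.31 = 4154.26
numerator = 1367.59 + 4154.26 = 5521.85
n1+n2-2 = 95
sp^2 = 5521.85 / 95 = 110437/1900 ≈ 58.124737

58.1247


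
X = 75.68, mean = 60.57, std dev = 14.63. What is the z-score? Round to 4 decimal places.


z = (X - mu) / sigma
X - mu = 75.68 - 60.57 = 15.11
z = 15.11 / 14.63 = 1511/1463 ≈ 1.032809

1.0328


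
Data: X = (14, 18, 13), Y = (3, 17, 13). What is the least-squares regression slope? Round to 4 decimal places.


b = sum((xi-xbar)(yi-ybar)) / sum((xi-xbar)^2)
n = 3, xbar = 45/3 = 15, ybar = 33/3 = 11
Sxy = sum((xi-xbar)(yi-ybar)) = 22
Sxx = sum((xi-xbar)^2) = 14
b = Sxy / Sxx = 11/7 ≈ 1.571429

1.5714


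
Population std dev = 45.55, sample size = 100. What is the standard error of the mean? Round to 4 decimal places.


SE = sigma / sqrt(n)
sqrt(100) = 10
SE = 45.55 / 10 = 4.555

4.5550


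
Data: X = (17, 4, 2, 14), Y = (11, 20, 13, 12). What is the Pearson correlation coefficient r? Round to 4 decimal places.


r = sum((xi-xbar)(yi-ybar)) / sqrt(sum((xi-xbar)^2) * sum((yi-ybar)^2))
n = 4, xbar = 37/4 = 9.25, ybar = 56/4 = 14
Sxy = sum((xi-xbar)(yi-ybar)) = -57
Sxx = sum((xi-xbar)^2) = 162.75
Syy = sum((yi-ybar)^2) = 50
sqrt(Sxx*Syy) ≈ 90.208093
r = Sxy / sqrt(Sxx*Syy) = -57 / 90.208093 ≈ -0.631872

-0.6319


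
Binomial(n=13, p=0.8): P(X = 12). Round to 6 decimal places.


P = C(n,k) * p^k * (1-p)^(n-k)
C(13,12) = 13
p^k = 0.8^12 ≈ 0.06871948
(1-p)^(n-k) = 0.2^1 = 0.2
P = 13 * 0.06871948 * 0.2 ≈ 0.178671

0.178671


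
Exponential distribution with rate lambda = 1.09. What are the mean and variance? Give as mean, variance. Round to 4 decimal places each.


mean = 1/lam, var = 1/lam^2
mean = 1 / 1.09 = 100/109 ≈ 0.917431
lam^2 = 1.09^2 = 1.1881
var = 1 / 1.1881 ≈ 0.841680

0.9174, 0.8417


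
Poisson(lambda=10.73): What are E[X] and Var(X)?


E[X] = Var(X) = lambda = 10.73

10.73, 10.73


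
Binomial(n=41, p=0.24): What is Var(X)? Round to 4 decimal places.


Var = n*p*(1-p) = 41 * 0.24 * 0.76 = 7.4784

7.4784


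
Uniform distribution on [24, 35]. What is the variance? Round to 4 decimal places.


Var = (b-a)^2 / 12
(b-a)^2 = (35 - 24)^2 = 121
Var = 121/12 ≈ 10.083333

10.0833


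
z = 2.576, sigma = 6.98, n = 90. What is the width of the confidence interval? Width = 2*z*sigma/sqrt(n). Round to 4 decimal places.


width = 2*z*sigma/sqrt(n)
2*z*sigma = 2 * 2.576 * 6.98 = 35.96096
sqrt(90) ≈ 9.486833
width = 35.96096 / 9.486833 ≈ 3.790618

3.7906


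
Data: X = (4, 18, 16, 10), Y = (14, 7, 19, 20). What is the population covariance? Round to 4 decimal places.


Cov = (1/n)*sum((xi-xbar)(yi-ybar))
n = 4, xbar = 48/4 = 12, ybar = 60/4 = 15
sum((xi-xbar)(yi-ybar)) = -34
Cov = -34 / 4 = -8.5

-8.5000


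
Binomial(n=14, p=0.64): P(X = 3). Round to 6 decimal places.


P = C(n,k) * p^k * (1-p)^(n-k)
C(14,3) = 364
p^k = 0.64^3 = 0.262144
(1-p)^(n-k) = 0.36^11 ≈ 0.00001316217
P = 364 * 0.262144 * 0.00001316217 ≈ 0.001256

0.001256


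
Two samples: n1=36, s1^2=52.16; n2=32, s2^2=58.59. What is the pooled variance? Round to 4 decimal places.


sp^2 = ((n1-1)*s1^2 + (n2-1)*s2^2)/(n1+n2-2)
(n1-1)*s1^2 = 35 * 52.16 = 1825.6
(n2-1)*s2^2 = 31 * 58.59 = 1816.29
numerator = 1825.6 + 1816.29 = 3641.89
n1+n2-2 = 66
sp^2 = 3641.89 / 66 = 364189/6600 ≈ 55.180152

55.1802


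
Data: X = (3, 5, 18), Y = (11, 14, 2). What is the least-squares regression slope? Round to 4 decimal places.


b = sum((xi-xbar)(yi-ybar)) / sum((xi-xbar)^2)
n = 3, xbar = 26/3 ≈ 8.666667, ybar = 27/3 = 9
Sxy = sum((xi-xbar)(yi-ybar)) = -95
Sxx = sum((xi-xbar)^2) = 398/3 ≈ 132.666667
b = Sxy / Sxx = -285/398 ≈ -0.716080

-0.7161


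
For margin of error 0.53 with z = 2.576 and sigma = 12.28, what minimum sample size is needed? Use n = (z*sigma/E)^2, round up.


z*sigma/E = 2.576 * 12.28 / 0.53 = 395416/6625 ≈ 59.685434
(z*sigma/E)^2 ≈ 3562.351027
round up: n = 3563

3563


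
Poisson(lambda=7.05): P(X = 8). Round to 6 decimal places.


P = e^(-lam) * lam^k / k!
e^(-7.05) ≈ 0.0008674090
lam^k = 7.05^8 ≈ 6102572.335461
k! = 8! = 40320
P = 0.0008674090 * 6102572.335461 / 40320 ≈ 0.131285

0.131285


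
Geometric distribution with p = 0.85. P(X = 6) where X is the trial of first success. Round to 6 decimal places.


P = (1-p)^(k-1) * p
(1-p)^(k-1) = 0.15^5 = 0.0000759375
P = 0.0000759375 * 0.85 ≈ 0.00006454688

0.000065


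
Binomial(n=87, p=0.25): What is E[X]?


E[X] = n*p = 87 * 0.25 = 21.75

21.75


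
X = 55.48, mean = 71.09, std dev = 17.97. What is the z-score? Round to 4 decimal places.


z = (X - mu) / sigma
X - mu = 55.48 - 71.09 = -15.61
z = -15.61 / 17.97 = -1561/1797 ≈ -0.868670

-0.8687


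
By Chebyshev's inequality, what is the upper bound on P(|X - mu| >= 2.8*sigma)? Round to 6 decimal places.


P <= 1/k^2
k^2 = 2.8^2 = 7.84
1/k^2 = 1 / 7.84 = 25/196 ≈ 0.12755102

0.127551


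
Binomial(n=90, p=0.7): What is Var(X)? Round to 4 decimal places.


Var = n*p*(1-p) = 90 * 0.7 * 0.3 = 18.9

18.9000


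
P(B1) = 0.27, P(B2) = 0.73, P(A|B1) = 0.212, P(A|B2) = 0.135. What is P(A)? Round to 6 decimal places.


P(A) = P(A|B1)*P(B1) + P(A|B2)*P(B2)
P(A|B1)*P(B1) = 0.212 * 0.27 = 0.05724
P(A|B2)*P(B2) = 0.135 * 0.73 = 0.09855
P(A) = 0.05724 + 0.09855 = 0.15579

0.155790


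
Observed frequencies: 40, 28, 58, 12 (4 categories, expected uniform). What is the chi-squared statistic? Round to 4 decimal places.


chi2 = sum((O-E)^2/E), E = total/4
total = 138, E = 138/4 = 34.5
(40 - 34.5)^2 / 34.5 = 30.25 / 34.5 = 121/138 ≈ 0.876812
(28 - 34.5)^2 / 34.5 = 42.25 / 34.5 = 169/138 ≈ 1.224638
(58 - 34.5)^2 / 34.5 = 552.25 / 34.5 = 2209/138 ≈ 16.007246
(12 - 34.5)^2 / 34.5 = 506.25 / 34.5 = 675/46 ≈ 14.673913
chi2 = 754/23 ≈ 32.782609

32.7826


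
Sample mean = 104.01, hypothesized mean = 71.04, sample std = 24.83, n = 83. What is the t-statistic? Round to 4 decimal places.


t = (xbar - mu0) / (s/sqrt(n))
xbar - mu0 = 104.01 - 71.04 = 32.97
sqrt(83) ≈ 9.11043358
s/sqrt(n) = 24.83 / 9.11043358 ≈ 2.72544658
t = 32.97 / 2.72544658 ≈ 12.097100

12.0971


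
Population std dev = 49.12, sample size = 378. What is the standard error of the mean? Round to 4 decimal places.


SE = sigma / sqrt(n)
sqrt(378) ≈ 19.442222
SE = 49.12 / 19.442222 ≈ 2.526460

2.5265


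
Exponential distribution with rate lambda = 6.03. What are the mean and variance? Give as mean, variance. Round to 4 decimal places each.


mean = 1/lam, var = 1/lam^2
mean = 1 / 6.03 = 100/603 ≈ 0.165837
lam^2 = 6.03^2 = 36.3609
var = 1 / 36.3609 ≈ 0.027502

0.1658, 0.0275


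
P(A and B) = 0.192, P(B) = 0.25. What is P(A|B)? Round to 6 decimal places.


P(A|B) = P(A and B) / P(B) = 0.192 / 0.25 = 0.768

0.768000


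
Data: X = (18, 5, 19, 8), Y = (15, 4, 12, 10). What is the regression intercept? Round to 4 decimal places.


a = ybar - b*xbar, where b = sum((xi-xbar)(yi-ybar)) / sum((xi-xbar)^2)
n = 4, xbar = 50/4 = 12.5, ybar = 41/4 = 10.25
Sxy = sum((xi-xbar)(yi-ybar)) = 85.5
Sxx = sum((xi-xbar)^2) = 149
b = Sxy / Sxx = 171/298 ≈ 0.573826
a = 10.25 - 0.573826 * 12.5 = 917/298 ≈ 3.077181

3.0772


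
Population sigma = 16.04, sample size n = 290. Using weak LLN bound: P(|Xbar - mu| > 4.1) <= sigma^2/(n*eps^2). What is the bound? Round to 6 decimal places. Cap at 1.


bound = min(1, sigma^2/(n*eps^2))
sigma^2 = 16.04^2 = 257.2816
n*eps^2 = 290 * 4.1^2 = 290 * 16.81 = 4874.9
sigma^2/(n*eps^2) = 257.2816 / 4874.9 ≈ 0.05277680

0.052777


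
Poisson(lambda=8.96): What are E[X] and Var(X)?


E[X] = Var(X) = lambda = 8.96

8.96, 8.96


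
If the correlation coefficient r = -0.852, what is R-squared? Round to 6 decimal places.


R^2 = r^2 = (-0.852)^2 = 0.725904

0.725904


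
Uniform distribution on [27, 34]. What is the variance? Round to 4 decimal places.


Var = (b-a)^2 / 12
(b-a)^2 = (34 - 27)^2 = 49
Var = 49/12 ≈ 4.083333

4.0833


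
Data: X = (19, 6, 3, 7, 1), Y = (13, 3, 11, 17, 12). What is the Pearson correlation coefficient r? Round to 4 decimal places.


r = sum((xi-xbar)(yi-ybar)) / sqrt(sum((xi-xbar)^2) * sum((yi-ybar)^2))
n = 5, xbar = 36/5 = 7.2, ybar = 56/5 = 11.2
Sxy = sum((xi-xbar)(yi-ybar)) = 25.8
Sxx = sum((xi-xbar)^2) = 196.8
Syy = sum((yi-ybar)^2) = 104.8
sqrt(Sxx*Syy) ≈ 143.612813
r = Sxy / sqrt(Sxx*Syy) = 25.8 / 143.612813 ≈ 0.179650

0.1796


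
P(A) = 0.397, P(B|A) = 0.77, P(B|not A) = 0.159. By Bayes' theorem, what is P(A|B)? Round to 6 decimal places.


P(A|B) = P(B|A)*P(A) / P(B), P(B) = P(B|A)*P(A) + P(B|not A)*P(not A)
P(B|A)*P(A) = 0.77 * 0.397 = 0.30569
P(B|not A)*P(not A) = 0.159 * 0.603 = 0.095877
P(B) = 0.30569 + 0.095877 = 0.401567
P(A|B) = 0.30569 / 0.401567 ≈ 0.76124283

0.761243


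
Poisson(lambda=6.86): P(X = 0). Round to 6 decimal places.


P = e^(-lam) * lam^k / k!
e^(-6.86) ≈ 0.001048914
lam^k = 6.86^0 = 1
k! = 0! = 1
P = 0.001048914 * 1 / 1 ≈ 0.001049

0.001049


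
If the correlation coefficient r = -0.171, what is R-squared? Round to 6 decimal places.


R^2 = r^2 = (-0.171)^2 = 0.029241

0.029241


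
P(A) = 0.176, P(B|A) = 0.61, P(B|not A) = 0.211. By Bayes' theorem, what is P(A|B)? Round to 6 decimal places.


P(A|B) = P(B|A)*P(A) / P(B), P(B) = P(B|A)*P(A) + P(B|not A)*P(not A)
P(B|A)*P(A) = 0.61 * 0.176 = 0.10736
P(B|not A)*P(not A) = 0.211 * 0.824 = 0.173864
P(B) = 0.10736 + 0.173864 = 0.281224
P(A|B) = 0.10736 / 0.281224 ≈ 0.38175974

0.381760


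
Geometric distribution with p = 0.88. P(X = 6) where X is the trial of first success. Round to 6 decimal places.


P = (1-p)^(k-1) * p
(1-p)^(k-1) = 0.12^5 = 0.0000248832
P = 0.0000248832 * 0.88 ≈ 0.00002189722

0.000022


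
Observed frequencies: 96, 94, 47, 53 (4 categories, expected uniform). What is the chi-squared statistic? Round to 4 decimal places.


chi2 = sum((O-E)^2/E), E = total/4
total = 290, E = 290/4 = 72.5
(96 - 72.5)^2 / 72.5 = 552.25 / 72.5 = 2209/290 ≈ 7.617241
(94 - 72.5)^2 / 72.5 = 462.25 / 72.5 = 1849/290 ≈ 6.375862
(47 - 72.5)^2 / 72.5 = 650.25 / 72.5 = 2601/290 ≈ 8.968966
(53 - 72.5)^2 / 72.5 = 380.25 / 72.5 = 1521/290 ≈ 5.244828
chi2 = 818/29 ≈ 28.206897

28.2069


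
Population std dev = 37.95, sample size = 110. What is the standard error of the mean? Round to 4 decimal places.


SE = sigma / sqrt(n)
sqrt(110) ≈ 10.488088
SE = 37.95 / 10.488088 ≈ 3.618391

3.6184


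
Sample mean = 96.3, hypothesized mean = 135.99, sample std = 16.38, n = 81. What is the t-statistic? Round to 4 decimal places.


t = (xbar - mu0) / (s/sqrt(n))
xbar - mu0 = 96.3 - 135.99 = -39.69
sqrt(81) = 9
s/sqrt(n) = 16.38 / 9 = 1.82
t = -39.69 / 1.82 = -567/26 ≈ -21.807692

-21.8077


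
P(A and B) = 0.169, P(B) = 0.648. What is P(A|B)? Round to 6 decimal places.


P(A|B) = P(A and B) / P(B) = 0.169 / 0.648 = 169/648 ≈ 0.26080247

0.260802


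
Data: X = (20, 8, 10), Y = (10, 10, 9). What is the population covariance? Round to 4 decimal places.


Cov = (1/n)*sum((xi-xbar)(yi-ybar))
n = 3, xbar = 38/3 ≈ 12.666667, ybar = 29/3 ≈ 9.666667
sum((xi-xbar)(yi-ybar)) = 8/3 ≈ 2.666667
Cov = 2.666667 / 3 = 8/9 ≈ 0.888889

0.8889


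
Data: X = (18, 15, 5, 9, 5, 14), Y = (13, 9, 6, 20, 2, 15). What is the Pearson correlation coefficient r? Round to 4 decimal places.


r = sum((xi-xbar)(yi-ybar)) / sqrt(sum((xi-xbar)^2) * sum((yi-ybar)^2))
n = 6, xbar = 66/6 = 11, ybar = 65/6 ≈ 10.833333
Sxy = sum((xi-xbar)(yi-ybar)) = 84
Sxx = sum((xi-xbar)^2) = 150
Syy = sum((yi-ybar)^2) = 1265/6 ≈ 210.833333
sqrt(Sxx*Syy) ≈ 177.834192
r = Sxy / sqrt(Sxx*Syy) = 84 / 177.834192 ≈ 0.472350

0.4724


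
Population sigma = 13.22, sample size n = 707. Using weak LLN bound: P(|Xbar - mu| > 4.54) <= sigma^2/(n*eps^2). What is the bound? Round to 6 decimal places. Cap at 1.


bound = min(1, sigma^2/(n*eps^2))
sigma^2 = 13.22^2 = 174.7684
n*eps^2 = 707 * 4.54^2 = 707 * 20.6116 = 14572.4012
sigma^2/(n*eps^2) = 174.7684 / 14572.4012 ≈ 0.01199311

0.011993


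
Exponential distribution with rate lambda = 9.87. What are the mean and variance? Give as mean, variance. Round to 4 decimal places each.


mean = 1/lam, var = 1/lam^2
mean = 1 / 9.87 = 100/987 ≈ 0.101317
lam^2 = 9.87^2 = 97.4169
var = 1 / 97.4169 ≈ 0.010265

0.1013, 0.0103


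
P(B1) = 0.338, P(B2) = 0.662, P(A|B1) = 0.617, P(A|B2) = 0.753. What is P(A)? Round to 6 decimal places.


P(A) = P(A|B1)*P(B1) + P(A|B2)*P(B2)
P(A|B1)*P(B1) = 0.617 * 0.338 = 0.208546
P(A|B2)*P(B2) = 0.753 * 0.662 = 0.498486
P(A) = 0.208546 + 0.498486 = 0.707032

0.707032


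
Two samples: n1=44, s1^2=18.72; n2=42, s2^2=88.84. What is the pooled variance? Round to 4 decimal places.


sp^2 = ((n1-1)*s1^2 + (n2-1)*s2^2)/(n1+n2-2)
(n1-1)*s1^2 = 43 * 18.72 = 804.96
(n2-1)*s2^2 = 41 * 88.84 = 3642.44
numerator = 804.96 + 3642.44 = 4447.4
n1+n2-2 = 84
sp^2 = 4447.4 / 84 = 22237/420 ≈ 52.945238

52.9452


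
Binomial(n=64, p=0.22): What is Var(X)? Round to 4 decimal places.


Var = n*p*(1-p) = 64 * 0.22 * 0.78 = 10.9824

10.9824


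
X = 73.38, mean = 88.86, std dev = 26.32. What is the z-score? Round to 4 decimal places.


z = (X - mu) / sigma
X - mu = 73.38 - 88.86 = -15.48
z = -15.48 / 26.32 = -387/658 ≈ -0.588146

-0.5881


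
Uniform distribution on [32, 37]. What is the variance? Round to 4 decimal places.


Var = (b-a)^2 / 12
(b-a)^2 = (37 - 32)^2 = 25
Var = 25/12 ≈ 2.083333

2.0833


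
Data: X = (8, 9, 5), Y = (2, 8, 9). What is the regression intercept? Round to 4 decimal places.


a = ybar - b*xbar, where b = sum((xi-xbar)(yi-ybar)) / sum((xi-xbar)^2)
n = 3, xbar = 22/3 ≈ 7.333333, ybar = 19/3 ≈ 6.333333
Sxy = sum((xi-xbar)(yi-ybar)) = -19/3 ≈ -6.333333
Sxx = sum((xi-xbar)^2) = 26/3 ≈ 8.666667
b = Sxy / Sxx = -19/26 ≈ -0.730769
a = 6.333333 - (-0.730769) * 7.333333 = 152/13 ≈ 11.692308

11.6923


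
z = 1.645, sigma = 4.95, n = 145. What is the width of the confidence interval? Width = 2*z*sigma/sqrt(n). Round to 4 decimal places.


width = 2*z*sigma/sqrt(n)
2*z*sigma = 2 * 1.645 * 4.95 = 16.2855
sqrt(145) ≈ 12.041595
width = 16.2855 / 12.041595 ≈ 1.352437

1.3524


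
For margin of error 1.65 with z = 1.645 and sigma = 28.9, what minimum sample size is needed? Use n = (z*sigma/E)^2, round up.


z*sigma/E = 1.645 * 28.9 / 1.65 = 95081/3300 ≈ 28.812424
(z*sigma/E)^2 ≈ 830.155791
round up: n = 831

831


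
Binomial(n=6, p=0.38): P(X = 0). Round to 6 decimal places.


P = C(n,k) * p^k * (1-p)^(n-k)
C(6,0) = 1
p^k = 0.38^0 = 1
(1-p)^(n-k) = 0.62^6 ≈ 0.05680024
P = 1 * 1 * 0.05680024 ≈ 0.056800

0.056800


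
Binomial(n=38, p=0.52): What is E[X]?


E[X] = n*p = 38 * 0.52 = 19.76

19.76


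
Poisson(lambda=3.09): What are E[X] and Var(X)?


E[X] = Var(X) = lambda = 3.09

3.09, 3.09


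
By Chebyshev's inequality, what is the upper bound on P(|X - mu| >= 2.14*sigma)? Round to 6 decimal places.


P <= 1/k^2
k^2 = 2.14^2 = 4.5796
1/k^2 = 1 / 4.5796 ≈ 0.21835968

0.218360


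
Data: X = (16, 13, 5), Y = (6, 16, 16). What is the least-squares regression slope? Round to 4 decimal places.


b = sum((xi-xbar)(yi-ybar)) / sum((xi-xbar)^2)
n = 3, xbar = 34/3 ≈ 11.333333, ybar = 38/3 ≈ 12.666667
Sxy = sum((xi-xbar)(yi-ybar)) = -140/3 ≈ -46.666667
Sxx = sum((xi-xbar)^2) = 194/3 ≈ 64.666667
b = Sxy / Sxx = -70/97 ≈ -0.721649

-0.7216


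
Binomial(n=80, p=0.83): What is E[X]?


E[X] = n*p = 80 * 0.83 = 66.4

66.4


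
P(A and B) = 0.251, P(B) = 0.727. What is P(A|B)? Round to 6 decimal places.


P(A|B) = P(A and B) / P(B) = 0.251 / 0.727 = 251/727 ≈ 0.34525447

0.345254


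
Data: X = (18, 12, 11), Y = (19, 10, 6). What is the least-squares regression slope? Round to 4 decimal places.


b = sum((xi-xbar)(yi-ybar)) / sum((xi-xbar)^2)
n = 3, xbar = 41/3 ≈ 13.666667, ybar = 35/3 ≈ 11.666667
Sxy = sum((xi-xbar)(yi-ybar)) = 149/3 ≈ 49.666667
Sxx = sum((xi-xbar)^2) = 86/3 ≈ 28.666667
b = Sxy / Sxx = 149/86 ≈ 1.732558

1.7326


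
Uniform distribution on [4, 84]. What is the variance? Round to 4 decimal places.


Var = (b-a)^2 / 12
(b-a)^2 = (84 - 4)^2 = 6400
Var = 6400/12 ≈ 533.333333

533.3333
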